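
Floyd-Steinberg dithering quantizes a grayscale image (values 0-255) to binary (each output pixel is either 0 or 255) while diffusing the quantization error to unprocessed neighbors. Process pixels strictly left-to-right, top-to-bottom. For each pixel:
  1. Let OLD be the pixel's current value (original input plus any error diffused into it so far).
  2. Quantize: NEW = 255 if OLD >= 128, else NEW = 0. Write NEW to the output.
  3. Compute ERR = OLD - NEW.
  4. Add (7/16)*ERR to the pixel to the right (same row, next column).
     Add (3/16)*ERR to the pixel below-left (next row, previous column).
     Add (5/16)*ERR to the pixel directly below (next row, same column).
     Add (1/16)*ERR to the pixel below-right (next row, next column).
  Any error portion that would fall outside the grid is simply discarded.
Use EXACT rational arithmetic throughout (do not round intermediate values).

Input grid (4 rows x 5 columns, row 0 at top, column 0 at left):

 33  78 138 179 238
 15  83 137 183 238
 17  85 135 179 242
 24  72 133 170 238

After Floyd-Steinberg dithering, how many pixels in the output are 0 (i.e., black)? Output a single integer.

(0,0): OLD=33 → NEW=0, ERR=33
(0,1): OLD=1479/16 → NEW=0, ERR=1479/16
(0,2): OLD=45681/256 → NEW=255, ERR=-19599/256
(0,3): OLD=595991/4096 → NEW=255, ERR=-448489/4096
(0,4): OLD=12458145/65536 → NEW=255, ERR=-4253535/65536
(1,0): OLD=10917/256 → NEW=0, ERR=10917/256
(1,1): OLD=242179/2048 → NEW=0, ERR=242179/2048
(1,2): OLD=9834175/65536 → NEW=255, ERR=-6877505/65536
(1,3): OLD=22522451/262144 → NEW=0, ERR=22522451/262144
(1,4): OLD=1042127513/4194304 → NEW=255, ERR=-27420007/4194304
(2,0): OLD=1720273/32768 → NEW=0, ERR=1720273/32768
(2,1): OLD=134123659/1048576 → NEW=0, ERR=134123659/1048576
(2,2): OLD=3047854433/16777216 → NEW=255, ERR=-1230335647/16777216
(2,3): OLD=44555100051/268435456 → NEW=255, ERR=-23895941229/268435456
(2,4): OLD=886399084613/4294967296 → NEW=255, ERR=-208817575867/4294967296
(3,0): OLD=1080267841/16777216 → NEW=0, ERR=1080267841/16777216
(3,1): OLD=17404446637/134217728 → NEW=255, ERR=-16821074003/134217728
(3,2): OLD=199956595583/4294967296 → NEW=0, ERR=199956595583/4294967296
(3,3): OLD=1278614157831/8589934592 → NEW=255, ERR=-911819163129/8589934592
(3,4): OLD=23474890906435/137438953472 → NEW=255, ERR=-11572042228925/137438953472
Output grid:
  Row 0: ..###  (2 black, running=2)
  Row 1: ..#.#  (3 black, running=5)
  Row 2: ..###  (2 black, running=7)
  Row 3: .#.##  (2 black, running=9)

Answer: 9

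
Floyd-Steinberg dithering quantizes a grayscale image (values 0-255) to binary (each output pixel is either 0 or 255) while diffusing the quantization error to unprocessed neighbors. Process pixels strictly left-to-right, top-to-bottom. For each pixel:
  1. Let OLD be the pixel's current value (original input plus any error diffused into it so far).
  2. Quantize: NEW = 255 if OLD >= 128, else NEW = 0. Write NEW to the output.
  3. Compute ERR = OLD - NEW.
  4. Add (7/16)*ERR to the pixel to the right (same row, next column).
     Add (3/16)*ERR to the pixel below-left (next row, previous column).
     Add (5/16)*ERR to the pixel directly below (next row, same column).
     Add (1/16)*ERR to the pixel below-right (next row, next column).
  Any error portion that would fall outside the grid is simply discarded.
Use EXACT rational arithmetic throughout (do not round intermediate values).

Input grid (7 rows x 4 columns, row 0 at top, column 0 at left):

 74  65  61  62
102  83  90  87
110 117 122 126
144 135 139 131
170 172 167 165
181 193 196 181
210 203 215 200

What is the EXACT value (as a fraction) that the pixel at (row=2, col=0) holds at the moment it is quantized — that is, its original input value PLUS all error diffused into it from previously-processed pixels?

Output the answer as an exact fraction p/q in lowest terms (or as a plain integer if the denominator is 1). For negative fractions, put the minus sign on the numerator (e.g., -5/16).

(0,0): OLD=74 → NEW=0, ERR=74
(0,1): OLD=779/8 → NEW=0, ERR=779/8
(0,2): OLD=13261/128 → NEW=0, ERR=13261/128
(0,3): OLD=219803/2048 → NEW=0, ERR=219803/2048
(1,0): OLD=18353/128 → NEW=255, ERR=-14287/128
(1,1): OLD=90775/1024 → NEW=0, ERR=90775/1024
(1,2): OLD=6139683/32768 → NEW=255, ERR=-2216157/32768
(1,3): OLD=51079013/524288 → NEW=0, ERR=51079013/524288
(2,0): OLD=1503085/16384 → NEW=0, ERR=1503085/16384
Target (2,0): original=110, with diffused error = 1503085/16384

Answer: 1503085/16384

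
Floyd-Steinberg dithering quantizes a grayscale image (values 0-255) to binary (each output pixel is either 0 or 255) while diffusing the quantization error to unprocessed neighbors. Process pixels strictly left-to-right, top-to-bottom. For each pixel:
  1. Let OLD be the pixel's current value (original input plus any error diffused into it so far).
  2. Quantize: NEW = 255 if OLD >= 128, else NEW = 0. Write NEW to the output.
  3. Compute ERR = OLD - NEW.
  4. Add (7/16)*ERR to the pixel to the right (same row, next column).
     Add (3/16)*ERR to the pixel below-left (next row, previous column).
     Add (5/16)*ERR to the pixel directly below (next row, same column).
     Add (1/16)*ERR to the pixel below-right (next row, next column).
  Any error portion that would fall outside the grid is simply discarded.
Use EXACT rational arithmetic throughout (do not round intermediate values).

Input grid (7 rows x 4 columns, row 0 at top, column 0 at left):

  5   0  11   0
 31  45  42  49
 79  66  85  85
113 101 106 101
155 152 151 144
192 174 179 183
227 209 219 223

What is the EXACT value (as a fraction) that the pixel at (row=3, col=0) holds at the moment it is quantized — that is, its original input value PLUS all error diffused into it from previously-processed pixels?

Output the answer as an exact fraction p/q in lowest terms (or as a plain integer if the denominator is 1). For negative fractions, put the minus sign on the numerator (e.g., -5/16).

(0,0): OLD=5 → NEW=0, ERR=5
(0,1): OLD=35/16 → NEW=0, ERR=35/16
(0,2): OLD=3061/256 → NEW=0, ERR=3061/256
(0,3): OLD=21427/4096 → NEW=0, ERR=21427/4096
(1,0): OLD=8441/256 → NEW=0, ERR=8441/256
(1,1): OLD=128335/2048 → NEW=0, ERR=128335/2048
(1,2): OLD=4867323/65536 → NEW=0, ERR=4867323/65536
(1,3): OLD=87949261/1048576 → NEW=0, ERR=87949261/1048576
(2,0): OLD=3311317/32768 → NEW=0, ERR=3311317/32768
(2,1): OLD=152860919/1048576 → NEW=255, ERR=-114525961/1048576
(2,2): OLD=167915347/2097152 → NEW=0, ERR=167915347/2097152
(2,3): OLD=5062781095/33554432 → NEW=255, ERR=-3493599065/33554432
(3,0): OLD=2082058245/16777216 → NEW=0, ERR=2082058245/16777216
Target (3,0): original=113, with diffused error = 2082058245/16777216

Answer: 2082058245/16777216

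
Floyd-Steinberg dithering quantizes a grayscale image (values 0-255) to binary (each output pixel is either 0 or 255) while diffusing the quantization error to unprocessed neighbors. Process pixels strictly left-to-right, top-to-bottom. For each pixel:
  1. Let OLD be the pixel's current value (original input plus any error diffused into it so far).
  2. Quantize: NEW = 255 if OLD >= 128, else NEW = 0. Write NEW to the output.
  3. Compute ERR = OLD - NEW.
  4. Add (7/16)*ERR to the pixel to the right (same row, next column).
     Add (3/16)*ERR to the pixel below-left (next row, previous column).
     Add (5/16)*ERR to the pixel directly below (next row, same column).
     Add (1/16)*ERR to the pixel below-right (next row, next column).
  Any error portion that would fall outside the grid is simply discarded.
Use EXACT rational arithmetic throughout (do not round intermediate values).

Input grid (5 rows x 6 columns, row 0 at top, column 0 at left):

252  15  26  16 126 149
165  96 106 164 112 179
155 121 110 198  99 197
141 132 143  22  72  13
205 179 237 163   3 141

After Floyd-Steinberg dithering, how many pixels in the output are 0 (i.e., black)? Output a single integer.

(0,0): OLD=252 → NEW=255, ERR=-3
(0,1): OLD=219/16 → NEW=0, ERR=219/16
(0,2): OLD=8189/256 → NEW=0, ERR=8189/256
(0,3): OLD=122859/4096 → NEW=0, ERR=122859/4096
(0,4): OLD=9117549/65536 → NEW=255, ERR=-7594131/65536
(0,5): OLD=103078907/1048576 → NEW=0, ERR=103078907/1048576
(1,0): OLD=42657/256 → NEW=255, ERR=-22623/256
(1,1): OLD=138087/2048 → NEW=0, ERR=138087/2048
(1,2): OLD=9959795/65536 → NEW=255, ERR=-6751885/65536
(1,3): OLD=28461495/262144 → NEW=0, ERR=28461495/262144
(1,4): OLD=2409128197/16777216 → NEW=255, ERR=-1869061883/16777216
(1,5): OLD=41268728467/268435456 → NEW=255, ERR=-27182312813/268435456
(2,0): OLD=4588381/32768 → NEW=255, ERR=-3767459/32768
(2,1): OLD=70180047/1048576 → NEW=0, ERR=70180047/1048576
(2,2): OLD=2208841773/16777216 → NEW=255, ERR=-2069348307/16777216
(2,3): OLD=20218396165/134217728 → NEW=255, ERR=-14007124475/134217728
(2,4): OLD=27174701455/4294967296 → NEW=0, ERR=27174701455/4294967296
(2,5): OLD=11074894960089/68719476736 → NEW=255, ERR=-6448571607591/68719476736
(3,0): OLD=1973334157/16777216 → NEW=0, ERR=1973334157/16777216
(3,1): OLD=23362119561/134217728 → NEW=255, ERR=-10863401079/134217728
(3,2): OLD=57617047211/1073741824 → NEW=0, ERR=57617047211/1073741824
(3,3): OLD=435736831873/68719476736 → NEW=0, ERR=435736831873/68719476736
(3,4): OLD=28935804292705/549755813888 → NEW=0, ERR=28935804292705/549755813888
(3,5): OLD=62435336820239/8796093022208 → NEW=0, ERR=62435336820239/8796093022208
(4,0): OLD=486577310883/2147483648 → NEW=255, ERR=-61031019357/2147483648
(4,1): OLD=5452393001415/34359738368 → NEW=255, ERR=-3309340282425/34359738368
(4,2): OLD=228436096079653/1099511627776 → NEW=255, ERR=-51939369003227/1099511627776
(4,3): OLD=2771424370867353/17592186044416 → NEW=255, ERR=-1714583070458727/17592186044416
(4,4): OLD=-6041767226365399/281474976710656 → NEW=0, ERR=-6041767226365399/281474976710656
(4,5): OLD=617519962563785343/4503599627370496 → NEW=255, ERR=-530897942415691137/4503599627370496
Output grid:
  Row 0: #...#.  (4 black, running=4)
  Row 1: #.#.##  (2 black, running=6)
  Row 2: #.##.#  (2 black, running=8)
  Row 3: .#....  (5 black, running=13)
  Row 4: ####.#  (1 black, running=14)

Answer: 14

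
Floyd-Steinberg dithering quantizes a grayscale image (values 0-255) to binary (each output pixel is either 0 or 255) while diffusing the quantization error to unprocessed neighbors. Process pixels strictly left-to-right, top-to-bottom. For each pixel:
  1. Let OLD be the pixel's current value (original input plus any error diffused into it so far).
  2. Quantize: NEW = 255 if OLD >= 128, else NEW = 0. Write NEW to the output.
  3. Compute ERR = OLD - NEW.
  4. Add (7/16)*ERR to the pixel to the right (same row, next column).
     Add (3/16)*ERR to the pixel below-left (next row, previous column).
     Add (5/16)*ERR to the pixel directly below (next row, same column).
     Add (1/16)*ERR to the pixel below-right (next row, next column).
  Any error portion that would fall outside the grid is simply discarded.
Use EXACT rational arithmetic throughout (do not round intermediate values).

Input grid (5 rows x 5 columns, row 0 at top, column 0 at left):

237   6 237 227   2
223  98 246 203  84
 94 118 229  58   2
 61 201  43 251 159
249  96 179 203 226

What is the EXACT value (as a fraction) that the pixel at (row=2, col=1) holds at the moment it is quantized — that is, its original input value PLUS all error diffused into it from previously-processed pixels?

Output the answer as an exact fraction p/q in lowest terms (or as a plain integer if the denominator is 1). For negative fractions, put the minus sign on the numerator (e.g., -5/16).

Answer: 96343885/524288

Derivation:
(0,0): OLD=237 → NEW=255, ERR=-18
(0,1): OLD=-15/8 → NEW=0, ERR=-15/8
(0,2): OLD=30231/128 → NEW=255, ERR=-2409/128
(0,3): OLD=448033/2048 → NEW=255, ERR=-74207/2048
(0,4): OLD=-453913/32768 → NEW=0, ERR=-453913/32768
(1,0): OLD=27779/128 → NEW=255, ERR=-4861/128
(1,1): OLD=77973/1024 → NEW=0, ERR=77973/1024
(1,2): OLD=8733369/32768 → NEW=255, ERR=377529/32768
(1,3): OLD=25289541/131072 → NEW=255, ERR=-8133819/131072
(1,4): OLD=105396527/2097152 → NEW=0, ERR=105396527/2097152
(2,0): OLD=1579575/16384 → NEW=0, ERR=1579575/16384
(2,1): OLD=96343885/524288 → NEW=255, ERR=-37349555/524288
Target (2,1): original=118, with diffused error = 96343885/524288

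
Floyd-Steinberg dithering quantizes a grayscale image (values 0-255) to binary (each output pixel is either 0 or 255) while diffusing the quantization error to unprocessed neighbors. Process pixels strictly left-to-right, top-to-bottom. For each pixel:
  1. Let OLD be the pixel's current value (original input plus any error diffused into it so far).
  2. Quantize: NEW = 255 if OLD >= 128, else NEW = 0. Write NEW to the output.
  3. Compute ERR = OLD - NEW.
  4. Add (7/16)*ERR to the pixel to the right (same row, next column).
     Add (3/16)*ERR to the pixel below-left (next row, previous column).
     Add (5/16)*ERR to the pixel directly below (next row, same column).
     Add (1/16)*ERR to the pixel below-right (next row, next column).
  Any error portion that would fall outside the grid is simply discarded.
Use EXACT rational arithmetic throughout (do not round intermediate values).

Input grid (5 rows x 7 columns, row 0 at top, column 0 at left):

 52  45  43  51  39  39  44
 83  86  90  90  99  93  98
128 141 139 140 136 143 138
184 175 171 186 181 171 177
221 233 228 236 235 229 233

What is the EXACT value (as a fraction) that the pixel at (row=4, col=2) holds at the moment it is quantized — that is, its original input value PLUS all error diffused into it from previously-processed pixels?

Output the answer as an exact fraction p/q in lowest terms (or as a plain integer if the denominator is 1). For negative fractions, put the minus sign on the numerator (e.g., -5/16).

Answer: 15224798795013/137438953472

Derivation:
(0,0): OLD=52 → NEW=0, ERR=52
(0,1): OLD=271/4 → NEW=0, ERR=271/4
(0,2): OLD=4649/64 → NEW=0, ERR=4649/64
(0,3): OLD=84767/1024 → NEW=0, ERR=84767/1024
(0,4): OLD=1232345/16384 → NEW=0, ERR=1232345/16384
(0,5): OLD=18850031/262144 → NEW=0, ERR=18850031/262144
(0,6): OLD=316499593/4194304 → NEW=0, ERR=316499593/4194304
(1,0): OLD=7165/64 → NEW=0, ERR=7165/64
(1,1): OLD=88587/512 → NEW=255, ERR=-41973/512
(1,2): OLD=1582535/16384 → NEW=0, ERR=1582535/16384
(1,3): OLD=11584811/65536 → NEW=255, ERR=-5126869/65536
(1,4): OLD=448521809/4194304 → NEW=0, ERR=448521809/4194304
(1,5): OLD=6076879297/33554432 → NEW=255, ERR=-2479500863/33554432
(1,6): OLD=50329631023/536870912 → NEW=0, ERR=50329631023/536870912
(2,0): OLD=1209257/8192 → NEW=255, ERR=-879703/8192
(2,1): OLD=24512627/262144 → NEW=0, ERR=24512627/262144
(2,2): OLD=798186841/4194304 → NEW=255, ERR=-271360679/4194304
(2,3): OLD=3802906257/33554432 → NEW=0, ERR=3802906257/33554432
(2,4): OLD=53756100337/268435456 → NEW=255, ERR=-14694940943/268435456
(2,5): OLD=1032671089035/8589934592 → NEW=0, ERR=1032671089035/8589934592
(2,6): OLD=29586891463293/137438953472 → NEW=255, ERR=-5460041672067/137438953472
(3,0): OLD=704537337/4194304 → NEW=255, ERR=-365010183/4194304
(3,1): OLD=4942750053/33554432 → NEW=255, ERR=-3613630107/33554432
(3,2): OLD=35100711535/268435456 → NEW=255, ERR=-33350329745/268435456
(3,3): OLD=164018988209/1073741824 → NEW=255, ERR=-109785176911/1073741824
(3,4): OLD=20448847389433/137438953472 → NEW=255, ERR=-14598085745927/137438953472
(3,5): OLD=166278064410843/1099511627776 → NEW=255, ERR=-114097400672037/1099511627776
(3,6): OLD=2228915357671173/17592186044416 → NEW=0, ERR=2228915357671173/17592186044416
(4,0): OLD=93207173911/536870912 → NEW=255, ERR=-43694908649/536870912
(4,1): OLD=1159676708939/8589934592 → NEW=255, ERR=-1030756612021/8589934592
(4,2): OLD=15224798795013/137438953472 → NEW=0, ERR=15224798795013/137438953472
Target (4,2): original=228, with diffused error = 15224798795013/137438953472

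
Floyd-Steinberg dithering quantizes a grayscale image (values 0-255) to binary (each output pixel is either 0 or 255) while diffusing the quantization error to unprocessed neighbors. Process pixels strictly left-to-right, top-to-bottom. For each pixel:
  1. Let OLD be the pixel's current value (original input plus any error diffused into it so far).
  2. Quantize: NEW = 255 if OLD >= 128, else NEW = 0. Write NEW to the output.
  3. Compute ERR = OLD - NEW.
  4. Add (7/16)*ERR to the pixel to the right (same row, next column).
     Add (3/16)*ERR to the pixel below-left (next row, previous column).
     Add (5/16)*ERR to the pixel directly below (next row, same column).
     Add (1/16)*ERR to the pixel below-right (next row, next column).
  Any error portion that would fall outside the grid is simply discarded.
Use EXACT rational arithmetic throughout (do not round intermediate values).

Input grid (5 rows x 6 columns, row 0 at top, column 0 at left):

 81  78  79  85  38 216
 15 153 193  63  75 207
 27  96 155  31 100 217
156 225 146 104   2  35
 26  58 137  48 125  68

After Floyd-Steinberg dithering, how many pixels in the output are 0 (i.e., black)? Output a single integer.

(0,0): OLD=81 → NEW=0, ERR=81
(0,1): OLD=1815/16 → NEW=0, ERR=1815/16
(0,2): OLD=32929/256 → NEW=255, ERR=-32351/256
(0,3): OLD=121703/4096 → NEW=0, ERR=121703/4096
(0,4): OLD=3342289/65536 → NEW=0, ERR=3342289/65536
(0,5): OLD=249888439/1048576 → NEW=255, ERR=-17498441/1048576
(1,0): OLD=15765/256 → NEW=0, ERR=15765/256
(1,1): OLD=402963/2048 → NEW=255, ERR=-119277/2048
(1,2): OLD=9220239/65536 → NEW=255, ERR=-7491441/65536
(1,3): OLD=6275363/262144 → NEW=0, ERR=6275363/262144
(1,4): OLD=1680045129/16777216 → NEW=0, ERR=1680045129/16777216
(1,5): OLD=66782205999/268435456 → NEW=255, ERR=-1668835281/268435456
(2,0): OLD=1157505/32768 → NEW=0, ERR=1157505/32768
(2,1): OLD=79345563/1048576 → NEW=0, ERR=79345563/1048576
(2,2): OLD=2570806673/16777216 → NEW=255, ERR=-1707383407/16777216
(2,3): OLD=750128969/134217728 → NEW=0, ERR=750128969/134217728
(2,4): OLD=575821611355/4294967296 → NEW=255, ERR=-519395049125/4294967296
(2,5): OLD=11572945838381/68719476736 → NEW=255, ERR=-5950520729299/68719476736
(3,0): OLD=3040483185/16777216 → NEW=255, ERR=-1237706895/16777216
(3,1): OLD=26776083357/134217728 → NEW=255, ERR=-7449437283/134217728
(3,2): OLD=102748917159/1073741824 → NEW=0, ERR=102748917159/1073741824
(3,3): OLD=8148540596469/68719476736 → NEW=0, ERR=8148540596469/68719476736
(3,4): OLD=109853672533/549755813888 → NEW=0, ERR=109853672533/549755813888
(3,5): OLD=4128836025051/8796093022208 → NEW=0, ERR=4128836025051/8796093022208
(4,0): OLD=-16022012801/2147483648 → NEW=0, ERR=-16022012801/2147483648
(4,1): OLD=1742822773491/34359738368 → NEW=0, ERR=1742822773491/34359738368
(4,2): OLD=228543775225577/1099511627776 → NEW=255, ERR=-51831689857303/1099511627776
(4,3): OLD=1239360362054381/17592186044416 → NEW=0, ERR=1239360362054381/17592186044416
(4,4): OLD=45988270619664317/281474976710656 → NEW=255, ERR=-25787848441552963/281474976710656
(4,5): OLD=126446694414668043/4503599627370496 → NEW=0, ERR=126446694414668043/4503599627370496
Output grid:
  Row 0: ..#..#  (4 black, running=4)
  Row 1: .##..#  (3 black, running=7)
  Row 2: ..#.##  (3 black, running=10)
  Row 3: ##....  (4 black, running=14)
  Row 4: ..#.#.  (4 black, running=18)

Answer: 18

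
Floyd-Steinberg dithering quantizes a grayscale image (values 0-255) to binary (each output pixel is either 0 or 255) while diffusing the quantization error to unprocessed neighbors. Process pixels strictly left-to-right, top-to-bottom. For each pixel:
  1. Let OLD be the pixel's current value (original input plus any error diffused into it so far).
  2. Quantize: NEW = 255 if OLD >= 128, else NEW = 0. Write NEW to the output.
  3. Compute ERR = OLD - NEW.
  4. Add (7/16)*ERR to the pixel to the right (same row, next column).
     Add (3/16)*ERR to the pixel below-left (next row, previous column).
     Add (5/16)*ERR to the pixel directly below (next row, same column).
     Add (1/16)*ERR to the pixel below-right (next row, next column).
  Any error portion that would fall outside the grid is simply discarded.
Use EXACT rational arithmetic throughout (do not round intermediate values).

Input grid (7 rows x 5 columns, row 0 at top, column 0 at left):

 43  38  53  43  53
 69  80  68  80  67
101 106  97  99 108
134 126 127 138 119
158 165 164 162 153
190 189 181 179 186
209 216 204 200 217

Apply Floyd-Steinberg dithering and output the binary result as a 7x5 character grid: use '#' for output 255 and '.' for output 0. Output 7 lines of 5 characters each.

Answer: .....
.#.#.
.#..#
#.#.#
#.##.
##.##
#####

Derivation:
(0,0): OLD=43 → NEW=0, ERR=43
(0,1): OLD=909/16 → NEW=0, ERR=909/16
(0,2): OLD=19931/256 → NEW=0, ERR=19931/256
(0,3): OLD=315645/4096 → NEW=0, ERR=315645/4096
(0,4): OLD=5682923/65536 → NEW=0, ERR=5682923/65536
(1,0): OLD=23831/256 → NEW=0, ERR=23831/256
(1,1): OLD=319009/2048 → NEW=255, ERR=-203231/2048
(1,2): OLD=4385333/65536 → NEW=0, ERR=4385333/65536
(1,3): OLD=40496529/262144 → NEW=255, ERR=-26350191/262144
(1,4): OLD=230426771/4194304 → NEW=0, ERR=230426771/4194304
(2,0): OLD=3653115/32768 → NEW=0, ERR=3653115/32768
(2,1): OLD=149032441/1048576 → NEW=255, ERR=-118354439/1048576
(2,2): OLD=729478955/16777216 → NEW=0, ERR=729478955/16777216
(2,3): OLD=27137168209/268435456 → NEW=0, ERR=27137168209/268435456
(2,4): OLD=700570616567/4294967296 → NEW=255, ERR=-394646043913/4294967296
(3,0): OLD=2477582027/16777216 → NEW=255, ERR=-1800608053/16777216
(3,1): OLD=7904543855/134217728 → NEW=0, ERR=7904543855/134217728
(3,2): OLD=765595545205/4294967296 → NEW=255, ERR=-329621115275/4294967296
(3,3): OLD=1043715240013/8589934592 → NEW=0, ERR=1043715240013/8589934592
(3,4): OLD=20583171086817/137438953472 → NEW=255, ERR=-14463762048543/137438953472
(4,0): OLD=290991725829/2147483648 → NEW=255, ERR=-256616604411/2147483648
(4,1): OLD=7560989209093/68719476736 → NEW=0, ERR=7560989209093/68719476736
(4,2): OLD=235973434410987/1099511627776 → NEW=255, ERR=-44402030671893/1099511627776
(4,3): OLD=2775584383425029/17592186044416 → NEW=255, ERR=-1710423057901051/17592186044416
(4,4): OLD=23973431131902115/281474976710656 → NEW=0, ERR=23973431131902115/281474976710656
(5,0): OLD=190531520198959/1099511627776 → NEW=255, ERR=-89843944883921/1099511627776
(5,1): OLD=1518150445730253/8796093022208 → NEW=255, ERR=-724853274932787/8796093022208
(5,2): OLD=34051206545642933/281474976710656 → NEW=0, ERR=34051206545642933/281474976710656
(5,3): OLD=242055577007609243/1125899906842624 → NEW=255, ERR=-45048899237259877/1125899906842624
(5,4): OLD=3405337375035204921/18014398509481984 → NEW=255, ERR=-1188334244882700999/18014398509481984
(6,0): OLD=23645817446108351/140737488355328 → NEW=255, ERR=-12242242084500289/140737488355328
(6,1): OLD=764563176086422193/4503599627370496 → NEW=255, ERR=-383854728893054287/4503599627370496
(6,2): OLD=13825150937524648107/72057594037927936 → NEW=255, ERR=-4549535542146975573/72057594037927936
(6,3): OLD=178779002307509584409/1152921504606846976 → NEW=255, ERR=-115215981367236394471/1152921504606846976
(6,4): OLD=2770034563242899505647/18446744073709551616 → NEW=255, ERR=-1933885175553036156433/18446744073709551616
Row 0: .....
Row 1: .#.#.
Row 2: .#..#
Row 3: #.#.#
Row 4: #.##.
Row 5: ##.##
Row 6: #####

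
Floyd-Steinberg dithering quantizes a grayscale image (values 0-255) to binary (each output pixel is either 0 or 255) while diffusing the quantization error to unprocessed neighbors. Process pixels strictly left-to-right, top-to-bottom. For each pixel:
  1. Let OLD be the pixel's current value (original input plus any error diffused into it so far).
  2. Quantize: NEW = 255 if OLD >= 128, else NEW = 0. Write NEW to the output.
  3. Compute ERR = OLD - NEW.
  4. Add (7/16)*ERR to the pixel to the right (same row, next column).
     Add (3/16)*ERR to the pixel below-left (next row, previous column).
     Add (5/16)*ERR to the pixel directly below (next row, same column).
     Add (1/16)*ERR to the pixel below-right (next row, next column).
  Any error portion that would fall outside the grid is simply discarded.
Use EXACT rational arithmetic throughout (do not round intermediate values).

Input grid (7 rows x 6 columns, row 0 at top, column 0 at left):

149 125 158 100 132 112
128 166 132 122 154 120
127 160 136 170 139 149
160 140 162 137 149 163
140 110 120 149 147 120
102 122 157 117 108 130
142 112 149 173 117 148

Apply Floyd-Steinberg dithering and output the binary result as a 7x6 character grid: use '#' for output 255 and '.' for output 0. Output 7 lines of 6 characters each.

Answer: #.#.#.
.#.#.#
##.##.
.##.##
#..#..
.##.##
#.#..#

Derivation:
(0,0): OLD=149 → NEW=255, ERR=-106
(0,1): OLD=629/8 → NEW=0, ERR=629/8
(0,2): OLD=24627/128 → NEW=255, ERR=-8013/128
(0,3): OLD=148709/2048 → NEW=0, ERR=148709/2048
(0,4): OLD=5366339/32768 → NEW=255, ERR=-2989501/32768
(0,5): OLD=37793749/524288 → NEW=0, ERR=37793749/524288
(1,0): OLD=14031/128 → NEW=0, ERR=14031/128
(1,1): OLD=225449/1024 → NEW=255, ERR=-35671/1024
(1,2): OLD=3792093/32768 → NEW=0, ERR=3792093/32768
(1,3): OLD=22846169/131072 → NEW=255, ERR=-10577191/131072
(1,4): OLD=907974955/8388608 → NEW=0, ERR=907974955/8388608
(1,5): OLD=24720139709/134217728 → NEW=255, ERR=-9505380931/134217728
(2,0): OLD=2534995/16384 → NEW=255, ERR=-1642925/16384
(2,1): OLD=70145985/524288 → NEW=255, ERR=-63547455/524288
(2,2): OLD=854196099/8388608 → NEW=0, ERR=854196099/8388608
(2,3): OLD=14553193003/67108864 → NEW=255, ERR=-2559567317/67108864
(2,4): OLD=295957094657/2147483648 → NEW=255, ERR=-251651235583/2147483648
(2,5): OLD=2830053481751/34359738368 → NEW=0, ERR=2830053481751/34359738368
(3,0): OLD=888666915/8388608 → NEW=0, ERR=888666915/8388608
(3,1): OLD=10824382311/67108864 → NEW=255, ERR=-6288378009/67108864
(3,2): OLD=74141298597/536870912 → NEW=255, ERR=-62760783963/536870912
(3,3): OLD=2004171929327/34359738368 → NEW=0, ERR=2004171929327/34359738368
(3,4): OLD=41495191453455/274877906944 → NEW=255, ERR=-28598674817265/274877906944
(3,5): OLD=597681638704513/4398046511104 → NEW=255, ERR=-523820221627007/4398046511104
(4,0): OLD=167005397933/1073741824 → NEW=255, ERR=-106798767187/1073741824
(4,1): OLD=376308660553/17179869184 → NEW=0, ERR=376308660553/17179869184
(4,2): OLD=53948434293515/549755813888 → NEW=0, ERR=53948434293515/549755813888
(4,3): OLD=1612731563028055/8796093022208 → NEW=255, ERR=-630272157634985/8796093022208
(4,4): OLD=9070864398171591/140737488355328 → NEW=0, ERR=9070864398171591/140737488355328
(4,5): OLD=235258271462670097/2251799813685248 → NEW=0, ERR=235258271462670097/2251799813685248
(5,0): OLD=20622571114987/274877906944 → NEW=0, ERR=20622571114987/274877906944
(5,1): OLD=1529213064088475/8796093022208 → NEW=255, ERR=-713790656574565/8796093022208
(5,2): OLD=9858489690271961/70368744177664 → NEW=255, ERR=-8085540075032359/70368744177664
(5,3): OLD=140864636913576803/2251799813685248 → NEW=0, ERR=140864636913576803/2251799813685248
(5,4): OLD=768407103791290947/4503599627370496 → NEW=255, ERR=-380010801188185533/4503599627370496
(5,5): OLD=9350261991981524831/72057594037927936 → NEW=255, ERR=-9024424487690098849/72057594037927936
(6,0): OLD=21142962755130801/140737488355328 → NEW=255, ERR=-14745096775477839/140737488355328
(6,1): OLD=53928165139116893/2251799813685248 → NEW=0, ERR=53928165139116893/2251799813685248
(6,2): OLD=1172991250612978453/9007199254740992 → NEW=255, ERR=-1123844559345974507/9007199254740992
(6,3): OLD=16567294423239525217/144115188075855872 → NEW=0, ERR=16567294423239525217/144115188075855872
(6,4): OLD=279821754686897505921/2305843009213693952 → NEW=0, ERR=279821754686897505921/2305843009213693952
(6,5): OLD=5780515080387543011047/36893488147419103232 → NEW=255, ERR=-3627324397204328313113/36893488147419103232
Row 0: #.#.#.
Row 1: .#.#.#
Row 2: ##.##.
Row 3: .##.##
Row 4: #..#..
Row 5: .##.##
Row 6: #.#..#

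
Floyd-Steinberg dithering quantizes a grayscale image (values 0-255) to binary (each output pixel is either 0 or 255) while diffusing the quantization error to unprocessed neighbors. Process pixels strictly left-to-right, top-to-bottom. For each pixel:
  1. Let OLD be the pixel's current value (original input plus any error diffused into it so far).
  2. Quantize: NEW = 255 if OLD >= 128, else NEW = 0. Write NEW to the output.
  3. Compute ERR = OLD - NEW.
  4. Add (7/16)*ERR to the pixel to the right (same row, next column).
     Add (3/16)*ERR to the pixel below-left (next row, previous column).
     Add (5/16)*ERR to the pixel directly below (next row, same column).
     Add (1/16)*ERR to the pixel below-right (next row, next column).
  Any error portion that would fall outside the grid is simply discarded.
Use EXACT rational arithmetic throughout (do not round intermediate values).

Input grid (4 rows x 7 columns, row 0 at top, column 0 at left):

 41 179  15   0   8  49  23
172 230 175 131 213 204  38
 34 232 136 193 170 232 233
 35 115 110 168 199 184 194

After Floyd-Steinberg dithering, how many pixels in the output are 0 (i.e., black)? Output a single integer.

(0,0): OLD=41 → NEW=0, ERR=41
(0,1): OLD=3151/16 → NEW=255, ERR=-929/16
(0,2): OLD=-2663/256 → NEW=0, ERR=-2663/256
(0,3): OLD=-18641/4096 → NEW=0, ERR=-18641/4096
(0,4): OLD=393801/65536 → NEW=0, ERR=393801/65536
(0,5): OLD=54136831/1048576 → NEW=0, ERR=54136831/1048576
(0,6): OLD=764833785/16777216 → NEW=0, ERR=764833785/16777216
(1,0): OLD=44525/256 → NEW=255, ERR=-20755/256
(1,1): OLD=362491/2048 → NEW=255, ERR=-159749/2048
(1,2): OLD=8725527/65536 → NEW=255, ERR=-7986153/65536
(1,3): OLD=20117195/262144 → NEW=0, ERR=20117195/262144
(1,4): OLD=4325970945/16777216 → NEW=255, ERR=47780865/16777216
(1,5): OLD=30910779985/134217728 → NEW=255, ERR=-3314740655/134217728
(1,6): OLD=95924059807/2147483648 → NEW=0, ERR=95924059807/2147483648
(2,0): OLD=-195335/32768 → NEW=0, ERR=-195335/32768
(2,1): OLD=185703363/1048576 → NEW=255, ERR=-81683517/1048576
(2,2): OLD=1230639369/16777216 → NEW=0, ERR=1230639369/16777216
(2,3): OLD=32479454209/134217728 → NEW=255, ERR=-1746066431/134217728
(2,4): OLD=177558385809/1073741824 → NEW=255, ERR=-96245779311/1073741824
(2,5): OLD=6652727268763/34359738368 → NEW=255, ERR=-2109006015077/34359738368
(2,6): OLD=120155413707245/549755813888 → NEW=255, ERR=-20032318834195/549755813888
(3,0): OLD=310898409/16777216 → NEW=0, ERR=310898409/16777216
(3,1): OLD=15051795765/134217728 → NEW=0, ERR=15051795765/134217728
(3,2): OLD=187558828463/1073741824 → NEW=255, ERR=-86245336657/1073741824
(3,3): OLD=500670397689/4294967296 → NEW=0, ERR=500670397689/4294967296
(3,4): OLD=115265613492969/549755813888 → NEW=255, ERR=-24922119048471/549755813888
(3,5): OLD=582965503015499/4398046511104 → NEW=255, ERR=-538536357316021/4398046511104
(3,6): OLD=8810536345957013/70368744177664 → NEW=0, ERR=8810536345957013/70368744177664
Output grid:
  Row 0: .#.....  (6 black, running=6)
  Row 1: ###.##.  (2 black, running=8)
  Row 2: .#.####  (2 black, running=10)
  Row 3: ..#.##.  (4 black, running=14)

Answer: 14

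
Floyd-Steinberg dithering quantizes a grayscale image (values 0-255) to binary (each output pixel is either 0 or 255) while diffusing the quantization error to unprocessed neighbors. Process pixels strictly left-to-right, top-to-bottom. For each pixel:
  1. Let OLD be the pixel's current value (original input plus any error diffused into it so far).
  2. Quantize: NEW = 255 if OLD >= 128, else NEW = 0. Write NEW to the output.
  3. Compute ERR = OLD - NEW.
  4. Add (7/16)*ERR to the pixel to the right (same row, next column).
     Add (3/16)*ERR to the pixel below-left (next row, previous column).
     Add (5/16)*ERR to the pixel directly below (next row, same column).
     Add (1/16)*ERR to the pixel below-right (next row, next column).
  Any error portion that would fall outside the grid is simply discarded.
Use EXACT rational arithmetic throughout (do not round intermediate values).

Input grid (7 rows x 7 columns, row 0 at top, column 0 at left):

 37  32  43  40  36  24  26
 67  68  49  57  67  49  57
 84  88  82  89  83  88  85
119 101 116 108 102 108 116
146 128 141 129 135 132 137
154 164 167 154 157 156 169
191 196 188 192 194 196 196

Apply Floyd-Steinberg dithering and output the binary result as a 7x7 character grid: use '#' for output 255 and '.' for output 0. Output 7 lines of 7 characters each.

Answer: .......
.#..#..
..#..#.
#.#.#.#
#.#.#.#
#.##.#.
##.####

Derivation:
(0,0): OLD=37 → NEW=0, ERR=37
(0,1): OLD=771/16 → NEW=0, ERR=771/16
(0,2): OLD=16405/256 → NEW=0, ERR=16405/256
(0,3): OLD=278675/4096 → NEW=0, ERR=278675/4096
(0,4): OLD=4310021/65536 → NEW=0, ERR=4310021/65536
(0,5): OLD=55335971/1048576 → NEW=0, ERR=55335971/1048576
(0,6): OLD=823559413/16777216 → NEW=0, ERR=823559413/16777216
(1,0): OLD=22425/256 → NEW=0, ERR=22425/256
(1,1): OLD=277935/2048 → NEW=255, ERR=-244305/2048
(1,2): OLD=2136795/65536 → NEW=0, ERR=2136795/65536
(1,3): OLD=28537535/262144 → NEW=0, ERR=28537535/262144
(1,4): OLD=2505274845/16777216 → NEW=255, ERR=-1772915235/16777216
(1,5): OLD=4371925997/134217728 → NEW=0, ERR=4371925997/134217728
(1,6): OLD=193035430723/2147483648 → NEW=0, ERR=193035430723/2147483648
(2,0): OLD=2916597/32768 → NEW=0, ERR=2916597/32768
(2,1): OLD=106169431/1048576 → NEW=0, ERR=106169431/1048576
(2,2): OLD=2507227589/16777216 → NEW=255, ERR=-1770962491/16777216
(2,3): OLD=7927151581/134217728 → NEW=0, ERR=7927151581/134217728
(2,4): OLD=95270795181/1073741824 → NEW=0, ERR=95270795181/1073741824
(2,5): OLD=5059375330767/34359738368 → NEW=255, ERR=-3702357953073/34359738368
(2,6): OLD=37374786022041/549755813888 → NEW=0, ERR=37374786022041/549755813888
(3,0): OLD=2781652517/16777216 → NEW=255, ERR=-1496537563/16777216
(3,1): OLD=10655091393/134217728 → NEW=0, ERR=10655091393/134217728
(3,2): OLD=145113192595/1073741824 → NEW=255, ERR=-128690972525/1073741824
(3,3): OLD=361036478389/4294967296 → NEW=0, ERR=361036478389/4294967296
(3,4): OLD=82458739980837/549755813888 → NEW=255, ERR=-57728992560603/549755813888
(3,5): OLD=205294733713599/4398046511104 → NEW=0, ERR=205294733713599/4398046511104
(3,6): OLD=10620927083492513/70368744177664 → NEW=255, ERR=-7323102681811807/70368744177664
(4,0): OLD=285636384267/2147483648 → NEW=255, ERR=-261971945973/2147483648
(4,1): OLD=2452947557519/34359738368 → NEW=0, ERR=2452947557519/34359738368
(4,2): OLD=85488225934785/549755813888 → NEW=255, ERR=-54699506606655/549755813888
(4,3): OLD=371893022086299/4398046511104 → NEW=0, ERR=371893022086299/4398046511104
(4,4): OLD=5389728735587873/35184372088832 → NEW=255, ERR=-3582286147064287/35184372088832
(4,5): OLD=85531741248221665/1125899906842624 → NEW=0, ERR=85531741248221665/1125899906842624
(4,6): OLD=2533402021822320247/18014398509481984 → NEW=255, ERR=-2060269598095585673/18014398509481984
(5,0): OLD=71063482333469/549755813888 → NEW=255, ERR=-69124250207971/549755813888
(5,1): OLD=461880985399391/4398046511104 → NEW=0, ERR=461880985399391/4398046511104
(5,2): OLD=7113211632410377/35184372088832 → NEW=255, ERR=-1858803250241783/35184372088832
(5,3): OLD=37155382047311373/281474976710656 → NEW=255, ERR=-34620737013905907/281474976710656
(5,4): OLD=1637513983467777711/18014398509481984 → NEW=0, ERR=1637513983467777711/18014398509481984
(5,5): OLD=27627068281107768639/144115188075855872 → NEW=255, ERR=-9122304678235478721/144115188075855872
(5,6): OLD=254368614765414873041/2305843009213693952 → NEW=0, ERR=254368614765414873041/2305843009213693952
(6,0): OLD=12061103085813157/70368744177664 → NEW=255, ERR=-5882926679491163/70368744177664
(6,1): OLD=196445650288596457/1125899906842624 → NEW=255, ERR=-90658825956272663/1125899906842624
(6,2): OLD=2157479306145392283/18014398509481984 → NEW=0, ERR=2157479306145392283/18014398509481984
(6,3): OLD=31662393102988025413/144115188075855872 → NEW=255, ERR=-5086979856355221947/144115188075855872
(6,4): OLD=54016564093231865119/288230376151711744 → NEW=255, ERR=-19482181825454629601/288230376151711744
(6,5): OLD=6383044754589966844267/36893488147419103232 → NEW=255, ERR=-3024794723001904479893/36893488147419103232
(6,6): OLD=112538594952897883667005/590295810358705651712 → NEW=255, ERR=-37986836688572057519555/590295810358705651712
Row 0: .......
Row 1: .#..#..
Row 2: ..#..#.
Row 3: #.#.#.#
Row 4: #.#.#.#
Row 5: #.##.#.
Row 6: ##.####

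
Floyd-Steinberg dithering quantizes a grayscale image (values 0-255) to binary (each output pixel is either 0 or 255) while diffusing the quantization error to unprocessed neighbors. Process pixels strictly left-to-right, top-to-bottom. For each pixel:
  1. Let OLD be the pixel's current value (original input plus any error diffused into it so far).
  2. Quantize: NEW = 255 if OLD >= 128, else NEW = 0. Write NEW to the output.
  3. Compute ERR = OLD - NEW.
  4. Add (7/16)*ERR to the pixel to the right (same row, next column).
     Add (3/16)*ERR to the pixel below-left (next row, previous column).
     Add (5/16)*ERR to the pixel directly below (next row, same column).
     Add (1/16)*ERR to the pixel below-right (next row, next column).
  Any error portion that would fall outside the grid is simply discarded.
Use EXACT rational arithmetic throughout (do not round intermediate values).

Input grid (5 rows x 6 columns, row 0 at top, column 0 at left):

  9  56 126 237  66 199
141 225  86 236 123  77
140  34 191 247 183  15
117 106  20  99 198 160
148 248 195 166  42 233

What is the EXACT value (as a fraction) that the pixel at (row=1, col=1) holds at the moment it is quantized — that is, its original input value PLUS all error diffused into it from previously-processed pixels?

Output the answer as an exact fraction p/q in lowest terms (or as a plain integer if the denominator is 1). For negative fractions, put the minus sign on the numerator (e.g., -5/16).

(0,0): OLD=9 → NEW=0, ERR=9
(0,1): OLD=959/16 → NEW=0, ERR=959/16
(0,2): OLD=38969/256 → NEW=255, ERR=-26311/256
(0,3): OLD=786575/4096 → NEW=255, ERR=-257905/4096
(0,4): OLD=2520041/65536 → NEW=0, ERR=2520041/65536
(0,5): OLD=226306911/1048576 → NEW=255, ERR=-41079969/1048576
(1,0): OLD=39693/256 → NEW=255, ERR=-25587/256
(1,1): OLD=371291/2048 → NEW=255, ERR=-150949/2048
Target (1,1): original=225, with diffused error = 371291/2048

Answer: 371291/2048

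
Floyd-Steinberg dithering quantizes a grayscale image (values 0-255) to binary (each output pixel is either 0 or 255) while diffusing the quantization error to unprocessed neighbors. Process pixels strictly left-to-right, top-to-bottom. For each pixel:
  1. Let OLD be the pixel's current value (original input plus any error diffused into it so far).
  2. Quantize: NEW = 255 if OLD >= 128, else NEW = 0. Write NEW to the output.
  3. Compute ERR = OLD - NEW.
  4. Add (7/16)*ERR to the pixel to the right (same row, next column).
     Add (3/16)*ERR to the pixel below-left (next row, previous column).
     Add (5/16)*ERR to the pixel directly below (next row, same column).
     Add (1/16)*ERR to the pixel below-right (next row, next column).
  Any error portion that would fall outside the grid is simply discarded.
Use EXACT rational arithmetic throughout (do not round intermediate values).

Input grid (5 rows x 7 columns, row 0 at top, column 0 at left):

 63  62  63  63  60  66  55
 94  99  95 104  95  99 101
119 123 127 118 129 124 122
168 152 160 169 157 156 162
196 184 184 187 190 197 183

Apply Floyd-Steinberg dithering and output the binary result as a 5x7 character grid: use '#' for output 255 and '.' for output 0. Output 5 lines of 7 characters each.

(0,0): OLD=63 → NEW=0, ERR=63
(0,1): OLD=1433/16 → NEW=0, ERR=1433/16
(0,2): OLD=26159/256 → NEW=0, ERR=26159/256
(0,3): OLD=441161/4096 → NEW=0, ERR=441161/4096
(0,4): OLD=7020287/65536 → NEW=0, ERR=7020287/65536
(0,5): OLD=118348025/1048576 → NEW=0, ERR=118348025/1048576
(0,6): OLD=1751183055/16777216 → NEW=0, ERR=1751183055/16777216
(1,0): OLD=33403/256 → NEW=255, ERR=-31877/256
(1,1): OLD=195805/2048 → NEW=0, ERR=195805/2048
(1,2): OLD=12750241/65536 → NEW=255, ERR=-3961439/65536
(1,3): OLD=36093069/262144 → NEW=255, ERR=-30753651/262144
(1,4): OLD=1762337543/16777216 → NEW=0, ERR=1762337543/16777216
(1,5): OLD=27715028791/134217728 → NEW=255, ERR=-6510491849/134217728
(1,6): OLD=256518274905/2147483648 → NEW=0, ERR=256518274905/2147483648
(2,0): OLD=3211727/32768 → NEW=0, ERR=3211727/32768
(2,1): OLD=185222997/1048576 → NEW=255, ERR=-82163883/1048576
(2,2): OLD=969852479/16777216 → NEW=0, ERR=969852479/16777216
(2,3): OLD=16448033543/134217728 → NEW=0, ERR=16448033543/134217728
(2,4): OLD=213688891127/1073741824 → NEW=255, ERR=-60115273993/1073741824
(2,5): OLD=3893288404029/34359738368 → NEW=0, ERR=3893288404029/34359738368
(2,6): OLD=113178004201595/549755813888 → NEW=255, ERR=-27009728339845/549755813888
(3,0): OLD=3085956959/16777216 → NEW=255, ERR=-1192233121/16777216
(3,1): OLD=15218704243/134217728 → NEW=0, ERR=15218704243/134217728
(3,2): OLD=263874768073/1073741824 → NEW=255, ERR=-9929397047/1073741824
(3,3): OLD=843384547791/4294967296 → NEW=255, ERR=-251832112689/4294967296
(3,4): OLD=78481182430047/549755813888 → NEW=255, ERR=-61706550111393/549755813888
(3,5): OLD=569949763851533/4398046511104 → NEW=255, ERR=-551552096479987/4398046511104
(3,6): OLD=6956823663543571/70368744177664 → NEW=0, ERR=6956823663543571/70368744177664
(4,0): OLD=418873582897/2147483648 → NEW=255, ERR=-128734747343/2147483648
(4,1): OLD=6426362745981/34359738368 → NEW=255, ERR=-2335370537859/34359738368
(4,2): OLD=81070790044531/549755813888 → NEW=255, ERR=-59116942496909/549755813888
(4,3): OLD=439837371965665/4398046511104 → NEW=0, ERR=439837371965665/4398046511104
(4,4): OLD=6034064310113299/35184372088832 → NEW=255, ERR=-2937950572538861/35184372088832
(4,5): OLD=149518838490426323/1125899906842624 → NEW=255, ERR=-137585637754442797/1125899906842624
(4,6): OLD=2748884019338712501/18014398509481984 → NEW=255, ERR=-1844787600579193419/18014398509481984
Row 0: .......
Row 1: #.##.#.
Row 2: .#..#.#
Row 3: #.####.
Row 4: ###.###

Answer: .......
#.##.#.
.#..#.#
#.####.
###.###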